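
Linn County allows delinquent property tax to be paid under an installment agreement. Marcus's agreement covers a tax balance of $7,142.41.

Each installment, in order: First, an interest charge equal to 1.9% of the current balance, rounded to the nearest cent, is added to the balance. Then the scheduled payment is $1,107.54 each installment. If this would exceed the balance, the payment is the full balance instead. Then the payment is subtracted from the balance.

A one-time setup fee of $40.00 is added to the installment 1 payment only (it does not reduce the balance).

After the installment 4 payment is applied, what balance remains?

# | Opening | Interest | Payment | Fee | End bal
1 | $7,142.41 | $135.71 | $1,107.54 | $40.00 | $6,170.58
2 | $6,170.58 | $117.24 | $1,107.54 | — | $5,180.28
3 | $5,180.28 | $98.43 | $1,107.54 | — | $4,171.17
4 | $4,171.17 | $79.25 | $1,107.54 | — | $3,142.88

$3,142.88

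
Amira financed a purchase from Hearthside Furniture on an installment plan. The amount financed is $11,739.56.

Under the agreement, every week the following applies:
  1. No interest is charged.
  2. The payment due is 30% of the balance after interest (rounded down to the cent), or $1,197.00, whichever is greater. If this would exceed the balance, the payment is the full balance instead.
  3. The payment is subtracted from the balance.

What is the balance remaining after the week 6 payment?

$424.68

# | Opening | Payment | End bal
1 | $11,739.56 | $3,521.86 | $8,217.70
2 | $8,217.70 | $2,465.31 | $5,752.39
3 | $5,752.39 | $1,725.71 | $4,026.68
4 | $4,026.68 | $1,208.00 | $2,818.68
5 | $2,818.68 | $1,197.00 | $1,621.68
6 | $1,621.68 | $1,197.00 | $424.68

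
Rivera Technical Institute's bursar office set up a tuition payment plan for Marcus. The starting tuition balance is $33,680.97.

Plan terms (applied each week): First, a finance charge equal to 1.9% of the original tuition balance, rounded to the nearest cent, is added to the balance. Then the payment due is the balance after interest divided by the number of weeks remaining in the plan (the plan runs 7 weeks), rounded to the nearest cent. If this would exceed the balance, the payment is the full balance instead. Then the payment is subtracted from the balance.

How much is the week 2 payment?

$5,009.64

# | Opening | Interest | Payment | End bal
1 | $33,680.97 | $639.94 | $4,902.99 | $29,417.92
2 | $29,417.92 | $639.94 | $5,009.64 | $25,048.22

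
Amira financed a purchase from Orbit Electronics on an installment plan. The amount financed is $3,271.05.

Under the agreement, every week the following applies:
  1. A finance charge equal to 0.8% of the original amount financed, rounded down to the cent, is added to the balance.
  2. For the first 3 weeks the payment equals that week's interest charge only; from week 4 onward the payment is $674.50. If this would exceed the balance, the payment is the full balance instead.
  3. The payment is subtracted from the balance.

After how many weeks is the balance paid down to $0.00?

Week 1: opening $3,271.05; interest $26.16 → $3,297.21; payment $26.16; balance $3,271.05
Week 2: opening $3,271.05; interest $26.16 → $3,297.21; payment $26.16; balance $3,271.05
Week 3: opening $3,271.05; interest $26.16 → $3,297.21; payment $26.16; balance $3,271.05
Week 4: opening $3,271.05; interest $26.16 → $3,297.21; payment $674.50; balance $2,622.71
Week 5: opening $2,622.71; interest $26.16 → $2,648.87; payment $674.50; balance $1,974.37
Week 6: opening $1,974.37; interest $26.16 → $2,000.53; payment $674.50; balance $1,326.03
Week 7: opening $1,326.03; interest $26.16 → $1,352.19; payment $674.50; balance $677.69
Week 8: opening $677.69; interest $26.16 → $703.85; payment $674.50; balance $29.35
Week 9: opening $29.35; interest $26.16 → $55.51; payment $55.51; balance $0.00
Balance reaches $0.00 in week 9.

9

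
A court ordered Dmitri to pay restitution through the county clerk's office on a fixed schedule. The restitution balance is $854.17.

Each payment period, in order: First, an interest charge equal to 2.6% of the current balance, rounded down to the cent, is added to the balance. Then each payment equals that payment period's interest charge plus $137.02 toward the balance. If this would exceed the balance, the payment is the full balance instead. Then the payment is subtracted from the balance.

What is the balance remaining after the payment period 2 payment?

$580.13

Payment period 1: opening $854.17; interest $22.20 → $876.37; payment $159.22; balance $717.15
Payment period 2: opening $717.15; interest $18.64 → $735.79; payment $155.66; balance $580.13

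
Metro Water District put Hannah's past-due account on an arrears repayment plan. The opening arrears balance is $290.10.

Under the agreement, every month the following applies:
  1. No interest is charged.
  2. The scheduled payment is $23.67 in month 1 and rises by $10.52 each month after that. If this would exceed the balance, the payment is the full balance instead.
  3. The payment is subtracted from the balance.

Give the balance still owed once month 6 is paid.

$0.00

Month 1: opening $290.10; payment $23.67; balance $266.43
Month 2: opening $266.43; payment $34.19; balance $232.24
Month 3: opening $232.24; payment $44.71; balance $187.53
Month 4: opening $187.53; payment $55.23; balance $132.30
Month 5: opening $132.30; payment $65.75; balance $66.55
Month 6: opening $66.55; payment $66.55; balance $0.00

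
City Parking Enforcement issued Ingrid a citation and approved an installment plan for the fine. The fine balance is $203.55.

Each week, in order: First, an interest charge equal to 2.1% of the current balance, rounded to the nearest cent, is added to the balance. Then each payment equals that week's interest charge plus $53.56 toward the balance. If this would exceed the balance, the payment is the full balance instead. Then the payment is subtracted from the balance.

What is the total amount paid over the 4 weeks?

# | Opening | Interest | Payment | End bal
1 | $203.55 | $4.27 | $57.83 | $149.99
2 | $149.99 | $3.15 | $56.71 | $96.43
3 | $96.43 | $2.03 | $55.59 | $42.87
4 | $42.87 | $0.90 | $43.77 | $0.00
Total paid: $213.90

$213.90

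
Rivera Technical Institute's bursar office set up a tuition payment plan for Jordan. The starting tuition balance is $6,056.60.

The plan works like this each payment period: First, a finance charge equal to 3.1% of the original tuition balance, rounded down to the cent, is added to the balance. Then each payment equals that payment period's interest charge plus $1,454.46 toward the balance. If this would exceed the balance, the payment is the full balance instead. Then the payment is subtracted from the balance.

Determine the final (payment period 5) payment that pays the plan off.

$426.51

Payment period 1: $6,056.60 +$187.75 interest = $6,244.35; pay $1,642.21 → $4,602.14
Payment period 2: $4,602.14 +$187.75 interest = $4,789.89; pay $1,642.21 → $3,147.68
Payment period 3: $3,147.68 +$187.75 interest = $3,335.43; pay $1,642.21 → $1,693.22
Payment period 4: $1,693.22 +$187.75 interest = $1,880.97; pay $1,642.21 → $238.76
Payment period 5: $238.76 +$187.75 interest = $426.51; pay $426.51 → $0.00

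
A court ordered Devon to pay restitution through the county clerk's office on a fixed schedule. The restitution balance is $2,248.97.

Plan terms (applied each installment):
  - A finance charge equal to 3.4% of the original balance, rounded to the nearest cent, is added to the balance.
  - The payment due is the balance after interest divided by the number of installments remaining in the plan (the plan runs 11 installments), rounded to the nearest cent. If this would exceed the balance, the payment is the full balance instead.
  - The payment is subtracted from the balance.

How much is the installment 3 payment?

Installment 1: opening $2,248.97; interest $76.46 → $2,325.43; payment $211.40; balance $2,114.03
Installment 2: opening $2,114.03; interest $76.46 → $2,190.49; payment $219.05; balance $1,971.44
Installment 3: opening $1,971.44; interest $76.46 → $2,047.90; payment $227.54; balance $1,820.36

$227.54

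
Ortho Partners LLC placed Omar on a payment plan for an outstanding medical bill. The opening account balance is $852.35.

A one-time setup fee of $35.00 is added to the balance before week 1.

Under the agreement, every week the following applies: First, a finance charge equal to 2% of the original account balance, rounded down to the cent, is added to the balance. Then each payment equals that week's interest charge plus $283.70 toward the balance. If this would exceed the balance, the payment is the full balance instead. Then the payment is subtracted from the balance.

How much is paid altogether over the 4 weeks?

Week 1: opening $887.35; interest $17.04 → $904.39; payment $300.74; balance $603.65
Week 2: opening $603.65; interest $17.04 → $620.69; payment $300.74; balance $319.95
Week 3: opening $319.95; interest $17.04 → $336.99; payment $300.74; balance $36.25
Week 4: opening $36.25; interest $17.04 → $53.29; payment $53.29; balance $0.00
Total paid: $955.51

$955.51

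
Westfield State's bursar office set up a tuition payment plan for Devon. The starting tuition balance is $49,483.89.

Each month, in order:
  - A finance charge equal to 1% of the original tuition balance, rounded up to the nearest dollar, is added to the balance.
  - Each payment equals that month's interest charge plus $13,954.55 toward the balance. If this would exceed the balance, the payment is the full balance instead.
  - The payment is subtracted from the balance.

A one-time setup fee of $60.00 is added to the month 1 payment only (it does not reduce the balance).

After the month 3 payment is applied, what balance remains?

Month 1: opening $49,483.89; interest $495.00 → $49,978.89; payment $14,449.55 (+ $60.00 fee); balance $35,529.34
Month 2: opening $35,529.34; interest $495.00 → $36,024.34; payment $14,449.55; balance $21,574.79
Month 3: opening $21,574.79; interest $495.00 → $22,069.79; payment $14,449.55; balance $7,620.24

$7,620.24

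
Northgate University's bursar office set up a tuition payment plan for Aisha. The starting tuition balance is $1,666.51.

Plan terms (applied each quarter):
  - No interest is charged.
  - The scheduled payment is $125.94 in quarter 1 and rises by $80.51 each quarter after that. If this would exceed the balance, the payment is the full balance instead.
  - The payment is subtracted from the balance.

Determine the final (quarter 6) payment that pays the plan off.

Quarter 1: $1,666.51 − $125.94 → $1,540.57
Quarter 2: $1,540.57 − $206.45 → $1,334.12
Quarter 3: $1,334.12 − $286.96 → $1,047.16
Quarter 4: $1,047.16 − $367.47 → $679.69
Quarter 5: $679.69 − $447.98 → $231.71
Quarter 6: $231.71 − $231.71 → $0.00

$231.71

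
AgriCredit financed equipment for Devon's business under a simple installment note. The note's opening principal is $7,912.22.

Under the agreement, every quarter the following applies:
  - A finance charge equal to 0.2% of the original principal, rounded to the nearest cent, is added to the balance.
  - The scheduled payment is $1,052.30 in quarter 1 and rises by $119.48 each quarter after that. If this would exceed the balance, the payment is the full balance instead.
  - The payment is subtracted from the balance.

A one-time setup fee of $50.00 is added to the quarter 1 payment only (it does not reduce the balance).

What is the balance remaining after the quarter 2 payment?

Quarter 1: $7,912.22 +$15.82 interest = $7,928.04; pay $1,052.30 (+ $50.00 fee) → $6,875.74
Quarter 2: $6,875.74 +$15.82 interest = $6,891.56; pay $1,171.78 → $5,719.78

$5,719.78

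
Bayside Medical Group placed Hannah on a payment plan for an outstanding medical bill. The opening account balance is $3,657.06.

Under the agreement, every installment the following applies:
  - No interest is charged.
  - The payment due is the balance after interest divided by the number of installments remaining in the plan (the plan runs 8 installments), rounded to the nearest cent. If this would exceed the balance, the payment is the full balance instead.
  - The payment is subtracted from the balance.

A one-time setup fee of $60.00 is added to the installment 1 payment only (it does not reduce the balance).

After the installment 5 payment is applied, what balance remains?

$1,371.40

# | Opening | Payment | Fee | End bal
1 | $3,657.06 | $457.13 | $60.00 | $3,199.93
2 | $3,199.93 | $457.13 | — | $2,742.80
3 | $2,742.80 | $457.13 | — | $2,285.67
4 | $2,285.67 | $457.13 | — | $1,828.54
5 | $1,828.54 | $457.14 | — | $1,371.40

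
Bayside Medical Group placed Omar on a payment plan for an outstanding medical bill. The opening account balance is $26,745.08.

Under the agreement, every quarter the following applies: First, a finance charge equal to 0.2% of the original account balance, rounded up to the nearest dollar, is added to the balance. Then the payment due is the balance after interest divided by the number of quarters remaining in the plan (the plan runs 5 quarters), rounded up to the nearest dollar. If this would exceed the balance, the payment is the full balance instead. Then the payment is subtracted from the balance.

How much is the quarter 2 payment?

$5,374.00

Quarter 1: $26,745.08 +$54.00 interest = $26,799.08; pay $5,360.00 → $21,439.08
Quarter 2: $21,439.08 +$54.00 interest = $21,493.08; pay $5,374.00 → $16,119.08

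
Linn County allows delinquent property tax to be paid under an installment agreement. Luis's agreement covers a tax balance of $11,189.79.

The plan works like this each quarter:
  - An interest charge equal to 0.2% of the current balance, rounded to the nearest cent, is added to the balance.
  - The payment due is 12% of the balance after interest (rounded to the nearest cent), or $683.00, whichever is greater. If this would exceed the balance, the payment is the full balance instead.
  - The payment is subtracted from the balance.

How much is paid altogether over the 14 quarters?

Quarter 1: $11,189.79 +$22.38 interest = $11,212.17; pay $1,345.46 → $9,866.71
Quarter 2: $9,866.71 +$19.73 interest = $9,886.44; pay $1,186.37 → $8,700.07
Quarter 3: $8,700.07 +$17.40 interest = $8,717.47; pay $1,046.10 → $7,671.37
Quarter 4: $7,671.37 +$15.34 interest = $7,686.71; pay $922.41 → $6,764.30
Quarter 5: $6,764.30 +$13.53 interest = $6,777.83; pay $813.34 → $5,964.49
Quarter 6: $5,964.49 +$11.93 interest = $5,976.42; pay $717.17 → $5,259.25
Quarter 7: $5,259.25 +$10.52 interest = $5,269.77; pay $683.00 → $4,586.77
Quarter 8: $4,586.77 +$9.17 interest = $4,595.94; pay $683.00 → $3,912.94
Quarter 9: $3,912.94 +$7.83 interest = $3,920.77; pay $683.00 → $3,237.77
Quarter 10: $3,237.77 +$6.48 interest = $3,244.25; pay $683.00 → $2,561.25
Quarter 11: $2,561.25 +$5.12 interest = $2,566.37; pay $683.00 → $1,883.37
Quarter 12: $1,883.37 +$3.77 interest = $1,887.14; pay $683.00 → $1,204.14
Quarter 13: $1,204.14 +$2.41 interest = $1,206.55; pay $683.00 → $523.55
Quarter 14: $523.55 +$1.05 interest = $524.60; pay $524.60 → $0.00
Total paid: $11,336.45

$11,336.45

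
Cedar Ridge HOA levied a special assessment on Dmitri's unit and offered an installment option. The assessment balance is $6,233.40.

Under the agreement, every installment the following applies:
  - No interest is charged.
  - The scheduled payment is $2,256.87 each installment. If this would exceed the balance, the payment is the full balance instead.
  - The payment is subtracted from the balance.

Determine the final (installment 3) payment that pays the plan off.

$1,719.66

# | Opening | Payment | End bal
1 | $6,233.40 | $2,256.87 | $3,976.53
2 | $3,976.53 | $2,256.87 | $1,719.66
3 | $1,719.66 | $1,719.66 | $0.00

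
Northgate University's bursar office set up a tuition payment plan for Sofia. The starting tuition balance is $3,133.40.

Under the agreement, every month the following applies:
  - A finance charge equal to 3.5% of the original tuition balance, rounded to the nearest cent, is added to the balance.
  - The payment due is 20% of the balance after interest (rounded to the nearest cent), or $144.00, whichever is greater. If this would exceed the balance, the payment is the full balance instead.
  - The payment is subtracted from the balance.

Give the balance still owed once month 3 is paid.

Month 1: opening $3,133.40; interest $109.67 → $3,243.07; payment $648.61; balance $2,594.46
Month 2: opening $2,594.46; interest $109.67 → $2,704.13; payment $540.83; balance $2,163.30
Month 3: opening $2,163.30; interest $109.67 → $2,272.97; payment $454.59; balance $1,818.38

$1,818.38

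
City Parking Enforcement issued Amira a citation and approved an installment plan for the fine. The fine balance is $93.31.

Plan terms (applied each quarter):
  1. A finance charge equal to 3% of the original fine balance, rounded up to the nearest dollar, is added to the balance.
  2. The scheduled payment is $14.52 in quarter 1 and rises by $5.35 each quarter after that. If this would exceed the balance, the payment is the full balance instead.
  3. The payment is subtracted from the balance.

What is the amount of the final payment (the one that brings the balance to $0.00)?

$18.13

# | Opening | Interest | Payment | End bal
1 | $93.31 | $3.00 | $14.52 | $81.79
2 | $81.79 | $3.00 | $19.87 | $64.92
3 | $64.92 | $3.00 | $25.22 | $42.70
4 | $42.70 | $3.00 | $30.57 | $15.13
5 | $15.13 | $3.00 | $18.13 | $0.00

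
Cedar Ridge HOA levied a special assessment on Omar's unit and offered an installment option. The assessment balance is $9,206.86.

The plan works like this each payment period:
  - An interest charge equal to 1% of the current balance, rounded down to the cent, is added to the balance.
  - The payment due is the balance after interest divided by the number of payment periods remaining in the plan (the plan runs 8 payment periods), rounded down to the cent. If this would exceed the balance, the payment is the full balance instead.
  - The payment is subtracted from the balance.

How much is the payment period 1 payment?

$1,162.36

# | Opening | Interest | Payment | End bal
1 | $9,206.86 | $92.06 | $1,162.36 | $8,136.56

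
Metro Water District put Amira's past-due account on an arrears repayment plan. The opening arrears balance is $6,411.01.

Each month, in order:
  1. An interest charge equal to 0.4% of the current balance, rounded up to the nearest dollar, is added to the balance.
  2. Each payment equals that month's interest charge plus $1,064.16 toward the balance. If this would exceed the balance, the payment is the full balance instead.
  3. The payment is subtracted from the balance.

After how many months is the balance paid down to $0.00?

7

Month 1: $6,411.01 +$26.00 interest = $6,437.01; pay $1,090.16 → $5,346.85
Month 2: $5,346.85 +$22.00 interest = $5,368.85; pay $1,086.16 → $4,282.69
Month 3: $4,282.69 +$18.00 interest = $4,300.69; pay $1,082.16 → $3,218.53
Month 4: $3,218.53 +$13.00 interest = $3,231.53; pay $1,077.16 → $2,154.37
Month 5: $2,154.37 +$9.00 interest = $2,163.37; pay $1,073.16 → $1,090.21
Month 6: $1,090.21 +$5.00 interest = $1,095.21; pay $1,069.16 → $26.05
Month 7: $26.05 +$1.00 interest = $27.05; pay $27.05 → $0.00
Balance reaches $0.00 in month 7.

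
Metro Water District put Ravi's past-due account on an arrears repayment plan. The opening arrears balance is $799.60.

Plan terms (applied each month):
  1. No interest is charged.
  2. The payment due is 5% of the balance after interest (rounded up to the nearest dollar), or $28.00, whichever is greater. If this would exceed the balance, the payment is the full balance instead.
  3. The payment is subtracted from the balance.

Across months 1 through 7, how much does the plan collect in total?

$244.00

Month 1: opening $799.60; payment $40.00; balance $759.60
Month 2: opening $759.60; payment $38.00; balance $721.60
Month 3: opening $721.60; payment $37.00; balance $684.60
Month 4: opening $684.60; payment $35.00; balance $649.60
Month 5: opening $649.60; payment $33.00; balance $616.60
Month 6: opening $616.60; payment $31.00; balance $585.60
Month 7: opening $585.60; payment $30.00; balance $555.60
Total paid: $244.00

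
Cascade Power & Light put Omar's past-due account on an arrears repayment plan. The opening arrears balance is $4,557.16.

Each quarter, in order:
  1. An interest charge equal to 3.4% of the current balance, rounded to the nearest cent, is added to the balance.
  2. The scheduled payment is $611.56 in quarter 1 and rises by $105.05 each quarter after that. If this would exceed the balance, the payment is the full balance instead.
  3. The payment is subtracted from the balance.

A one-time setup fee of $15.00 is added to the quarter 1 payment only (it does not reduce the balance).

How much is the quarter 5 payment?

$1,031.76

Quarter 1: opening $4,557.16; interest $154.94 → $4,712.10; payment $611.56 (+ $15.00 fee); balance $4,100.54
Quarter 2: opening $4,100.54; interest $139.42 → $4,239.96; payment $716.61; balance $3,523.35
Quarter 3: opening $3,523.35; interest $119.79 → $3,643.14; payment $821.66; balance $2,821.48
Quarter 4: opening $2,821.48; interest $95.93 → $2,917.41; payment $926.71; balance $1,990.70
Quarter 5: opening $1,990.70; interest $67.68 → $2,058.38; payment $1,031.76; balance $1,026.62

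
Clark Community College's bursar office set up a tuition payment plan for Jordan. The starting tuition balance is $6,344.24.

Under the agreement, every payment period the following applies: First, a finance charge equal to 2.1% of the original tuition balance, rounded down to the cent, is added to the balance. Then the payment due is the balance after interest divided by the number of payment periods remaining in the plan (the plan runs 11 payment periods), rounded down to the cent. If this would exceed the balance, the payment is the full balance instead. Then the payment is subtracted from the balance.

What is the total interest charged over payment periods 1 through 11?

$1,465.42

Payment period 1: $6,344.24 +$133.22 interest = $6,477.46; pay $588.86 → $5,888.60
Payment period 2: $5,888.60 +$133.22 interest = $6,021.82; pay $602.18 → $5,419.64
Payment period 3: $5,419.64 +$133.22 interest = $5,552.86; pay $616.98 → $4,935.88
Payment period 4: $4,935.88 +$133.22 interest = $5,069.10; pay $633.63 → $4,435.47
Payment period 5: $4,435.47 +$133.22 interest = $4,568.69; pay $652.67 → $3,916.02
Payment period 6: $3,916.02 +$133.22 interest = $4,049.24; pay $674.87 → $3,374.37
Payment period 7: $3,374.37 +$133.22 interest = $3,507.59; pay $701.51 → $2,806.08
Payment period 8: $2,806.08 +$133.22 interest = $2,939.30; pay $734.82 → $2,204.48
Payment period 9: $2,204.48 +$133.22 interest = $2,337.70; pay $779.23 → $1,558.47
Payment period 10: $1,558.47 +$133.22 interest = $1,691.69; pay $845.84 → $845.85
Payment period 11: $845.85 +$133.22 interest = $979.07; pay $979.07 → $0.00
Total interest: $133.22 + $133.22 + $133.22 + $133.22 + $133.22 + $133.22 + $133.22 + $133.22 + $133.22 + $133.22 + $133.22 = $1,465.42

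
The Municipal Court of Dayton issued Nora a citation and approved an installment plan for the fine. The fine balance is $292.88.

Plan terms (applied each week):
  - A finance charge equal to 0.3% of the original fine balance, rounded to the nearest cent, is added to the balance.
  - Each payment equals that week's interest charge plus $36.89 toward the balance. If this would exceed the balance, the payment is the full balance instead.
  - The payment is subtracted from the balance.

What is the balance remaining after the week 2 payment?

$219.10

Week 1: $292.88 +$0.88 interest = $293.76; pay $37.77 → $255.99
Week 2: $255.99 +$0.88 interest = $256.87; pay $37.77 → $219.10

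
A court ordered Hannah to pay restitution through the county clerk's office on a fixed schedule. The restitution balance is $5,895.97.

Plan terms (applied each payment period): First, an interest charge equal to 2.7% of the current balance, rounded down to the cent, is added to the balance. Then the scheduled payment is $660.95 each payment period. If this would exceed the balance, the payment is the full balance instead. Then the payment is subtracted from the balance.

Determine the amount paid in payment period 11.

Payment period 1: opening $5,895.97; interest $159.19 → $6,055.16; payment $660.95; balance $5,394.21
Payment period 2: opening $5,394.21; interest $145.64 → $5,539.85; payment $660.95; balance $4,878.90
Payment period 3: opening $4,878.90; interest $131.73 → $5,010.63; payment $660.95; balance $4,349.68
Payment period 4: opening $4,349.68; interest $117.44 → $4,467.12; payment $660.95; balance $3,806.17
Payment period 5: opening $3,806.17; interest $102.76 → $3,908.93; payment $660.95; balance $3,247.98
Payment period 6: opening $3,247.98; interest $87.69 → $3,335.67; payment $660.95; balance $2,674.72
Payment period 7: opening $2,674.72; interest $72.21 → $2,746.93; payment $660.95; balance $2,085.98
Payment period 8: opening $2,085.98; interest $56.32 → $2,142.30; payment $660.95; balance $1,481.35
Payment period 9: opening $1,481.35; interest $39.99 → $1,521.34; payment $660.95; balance $860.39
Payment period 10: opening $860.39; interest $23.23 → $883.62; payment $660.95; balance $222.67
Payment period 11: opening $222.67; interest $6.01 → $228.68; payment $228.68; balance $0.00

$228.68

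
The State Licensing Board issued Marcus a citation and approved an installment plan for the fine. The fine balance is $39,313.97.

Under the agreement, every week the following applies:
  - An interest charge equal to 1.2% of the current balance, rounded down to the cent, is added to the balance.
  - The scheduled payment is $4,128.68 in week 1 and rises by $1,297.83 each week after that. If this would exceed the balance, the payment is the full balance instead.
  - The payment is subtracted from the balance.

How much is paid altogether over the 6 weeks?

$41,161.38

# | Opening | Interest | Payment | End bal
1 | $39,313.97 | $471.76 | $4,128.68 | $35,657.05
2 | $35,657.05 | $427.88 | $5,426.51 | $30,658.42
3 | $30,658.42 | $367.90 | $6,724.34 | $24,301.98
4 | $24,301.98 | $291.62 | $8,022.17 | $16,571.43
5 | $16,571.43 | $198.85 | $9,320.00 | $7,450.28
6 | $7,450.28 | $89.40 | $7,539.68 | $0.00
Total paid: $41,161.38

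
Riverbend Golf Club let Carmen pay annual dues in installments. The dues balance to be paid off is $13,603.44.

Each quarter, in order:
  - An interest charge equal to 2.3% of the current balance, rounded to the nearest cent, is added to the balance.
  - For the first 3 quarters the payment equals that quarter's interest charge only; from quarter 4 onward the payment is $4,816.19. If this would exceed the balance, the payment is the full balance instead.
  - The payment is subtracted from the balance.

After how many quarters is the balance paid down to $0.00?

6

# | Opening | Interest | Payment | End bal
1 | $13,603.44 | $312.88 | $312.88 | $13,603.44
2 | $13,603.44 | $312.88 | $312.88 | $13,603.44
3 | $13,603.44 | $312.88 | $312.88 | $13,603.44
4 | $13,603.44 | $312.88 | $4,816.19 | $9,100.13
5 | $9,100.13 | $209.30 | $4,816.19 | $4,493.24
6 | $4,493.24 | $103.34 | $4,596.58 | $0.00
Balance reaches $0.00 in quarter 6.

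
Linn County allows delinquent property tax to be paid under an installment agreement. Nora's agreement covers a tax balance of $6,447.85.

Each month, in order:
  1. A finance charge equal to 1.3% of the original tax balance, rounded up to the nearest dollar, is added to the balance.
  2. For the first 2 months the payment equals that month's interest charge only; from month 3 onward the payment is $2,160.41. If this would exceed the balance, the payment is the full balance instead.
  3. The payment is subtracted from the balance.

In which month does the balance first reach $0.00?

Month 1: $6,447.85 +$84.00 interest = $6,531.85; pay $84.00 → $6,447.85
Month 2: $6,447.85 +$84.00 interest = $6,531.85; pay $84.00 → $6,447.85
Month 3: $6,447.85 +$84.00 interest = $6,531.85; pay $2,160.41 → $4,371.44
Month 4: $4,371.44 +$84.00 interest = $4,455.44; pay $2,160.41 → $2,295.03
Month 5: $2,295.03 +$84.00 interest = $2,379.03; pay $2,160.41 → $218.62
Month 6: $218.62 +$84.00 interest = $302.62; pay $302.62 → $0.00
Balance reaches $0.00 in month 6.

6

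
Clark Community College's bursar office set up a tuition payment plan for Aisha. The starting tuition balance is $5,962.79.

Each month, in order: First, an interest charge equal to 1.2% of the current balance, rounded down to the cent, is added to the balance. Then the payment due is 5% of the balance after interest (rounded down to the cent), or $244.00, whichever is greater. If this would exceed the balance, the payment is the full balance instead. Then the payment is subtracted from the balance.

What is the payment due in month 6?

Month 1: $5,962.79 +$71.55 interest = $6,034.34; pay $301.71 → $5,732.63
Month 2: $5,732.63 +$68.79 interest = $5,801.42; pay $290.07 → $5,511.35
Month 3: $5,511.35 +$66.13 interest = $5,577.48; pay $278.87 → $5,298.61
Month 4: $5,298.61 +$63.58 interest = $5,362.19; pay $268.10 → $5,094.09
Month 5: $5,094.09 +$61.12 interest = $5,155.21; pay $257.76 → $4,897.45
Month 6: $4,897.45 +$58.76 interest = $4,956.21; pay $247.81 → $4,708.40

$247.81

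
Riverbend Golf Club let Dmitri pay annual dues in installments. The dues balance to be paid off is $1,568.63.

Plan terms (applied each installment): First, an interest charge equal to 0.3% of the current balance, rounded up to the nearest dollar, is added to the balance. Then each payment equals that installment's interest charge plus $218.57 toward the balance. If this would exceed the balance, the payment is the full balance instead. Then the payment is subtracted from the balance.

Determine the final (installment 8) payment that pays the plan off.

Installment 1: $1,568.63 +$5.00 interest = $1,573.63; pay $223.57 → $1,350.06
Installment 2: $1,350.06 +$5.00 interest = $1,355.06; pay $223.57 → $1,131.49
Installment 3: $1,131.49 +$4.00 interest = $1,135.49; pay $222.57 → $912.92
Installment 4: $912.92 +$3.00 interest = $915.92; pay $221.57 → $694.35
Installment 5: $694.35 +$3.00 interest = $697.35; pay $221.57 → $475.78
Installment 6: $475.78 +$2.00 interest = $477.78; pay $220.57 → $257.21
Installment 7: $257.21 +$1.00 interest = $258.21; pay $219.57 → $38.64
Installment 8: $38.64 +$1.00 interest = $39.64; pay $39.64 → $0.00

$39.64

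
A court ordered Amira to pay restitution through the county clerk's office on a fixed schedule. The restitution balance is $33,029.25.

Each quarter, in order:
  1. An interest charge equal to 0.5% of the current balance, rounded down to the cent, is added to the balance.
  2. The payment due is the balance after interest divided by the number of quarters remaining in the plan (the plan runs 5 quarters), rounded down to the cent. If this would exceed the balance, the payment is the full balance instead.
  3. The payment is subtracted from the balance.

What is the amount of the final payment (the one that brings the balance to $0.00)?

# | Opening | Interest | Payment | End bal
1 | $33,029.25 | $165.14 | $6,638.87 | $26,555.52
2 | $26,555.52 | $132.77 | $6,672.07 | $20,016.22
3 | $20,016.22 | $100.08 | $6,705.43 | $13,410.87
4 | $13,410.87 | $67.05 | $6,738.96 | $6,738.96
5 | $6,738.96 | $33.69 | $6,772.65 | $0.00

$6,772.65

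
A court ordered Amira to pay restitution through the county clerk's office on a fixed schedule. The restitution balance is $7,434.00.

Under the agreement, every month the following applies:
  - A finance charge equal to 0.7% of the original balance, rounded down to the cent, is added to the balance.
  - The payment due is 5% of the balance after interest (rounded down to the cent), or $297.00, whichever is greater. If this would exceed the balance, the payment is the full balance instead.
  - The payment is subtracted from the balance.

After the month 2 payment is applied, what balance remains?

$6,805.58

Month 1: opening $7,434.00; interest $52.03 → $7,486.03; payment $374.30; balance $7,111.73
Month 2: opening $7,111.73; interest $52.03 → $7,163.76; payment $358.18; balance $6,805.58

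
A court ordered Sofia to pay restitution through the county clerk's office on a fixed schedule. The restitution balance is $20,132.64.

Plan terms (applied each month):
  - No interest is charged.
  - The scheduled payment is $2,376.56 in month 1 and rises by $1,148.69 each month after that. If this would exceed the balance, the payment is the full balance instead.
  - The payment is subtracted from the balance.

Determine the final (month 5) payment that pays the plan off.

Month 1: $20,132.64 − $2,376.56 → $17,756.08
Month 2: $17,756.08 − $3,525.25 → $14,230.83
Month 3: $14,230.83 − $4,673.94 → $9,556.89
Month 4: $9,556.89 − $5,822.63 → $3,734.26
Month 5: $3,734.26 − $3,734.26 → $0.00

$3,734.26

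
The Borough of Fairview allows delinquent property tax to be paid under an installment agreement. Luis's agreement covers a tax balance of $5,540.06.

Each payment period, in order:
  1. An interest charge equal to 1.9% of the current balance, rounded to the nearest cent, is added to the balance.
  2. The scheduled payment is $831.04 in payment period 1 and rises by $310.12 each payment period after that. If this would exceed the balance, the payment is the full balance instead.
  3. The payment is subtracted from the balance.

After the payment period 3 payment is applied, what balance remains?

$2,384.84

# | Opening | Interest | Payment | End bal
1 | $5,540.06 | $105.26 | $831.04 | $4,814.28
2 | $4,814.28 | $91.47 | $1,141.16 | $3,764.59
3 | $3,764.59 | $71.53 | $1,451.28 | $2,384.84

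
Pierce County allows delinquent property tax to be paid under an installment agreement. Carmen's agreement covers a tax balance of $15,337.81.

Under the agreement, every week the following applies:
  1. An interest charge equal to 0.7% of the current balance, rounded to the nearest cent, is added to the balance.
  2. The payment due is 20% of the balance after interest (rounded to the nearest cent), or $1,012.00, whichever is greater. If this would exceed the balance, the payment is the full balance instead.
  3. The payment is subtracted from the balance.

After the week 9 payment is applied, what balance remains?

$1,223.92

# | Opening | Interest | Payment | End bal
1 | $15,337.81 | $107.36 | $3,089.03 | $12,356.14
2 | $12,356.14 | $86.49 | $2,488.53 | $9,954.10
3 | $9,954.10 | $69.68 | $2,004.76 | $8,019.02
4 | $8,019.02 | $56.13 | $1,615.03 | $6,460.12
5 | $6,460.12 | $45.22 | $1,301.07 | $5,204.27
6 | $5,204.27 | $36.43 | $1,048.14 | $4,192.56
7 | $4,192.56 | $29.35 | $1,012.00 | $3,209.91
8 | $3,209.91 | $22.47 | $1,012.00 | $2,220.38
9 | $2,220.38 | $15.54 | $1,012.00 | $1,223.92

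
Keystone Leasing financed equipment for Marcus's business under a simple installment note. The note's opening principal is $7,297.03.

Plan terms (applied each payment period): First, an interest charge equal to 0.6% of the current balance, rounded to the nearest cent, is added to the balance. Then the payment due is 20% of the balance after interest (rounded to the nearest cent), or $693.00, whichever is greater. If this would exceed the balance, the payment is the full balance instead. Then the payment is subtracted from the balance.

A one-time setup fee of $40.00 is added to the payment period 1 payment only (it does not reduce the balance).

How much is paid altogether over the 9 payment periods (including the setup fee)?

# | Opening | Interest | Payment | Fee | End bal
1 | $7,297.03 | $43.78 | $1,468.16 | $40.00 | $5,872.65
2 | $5,872.65 | $35.24 | $1,181.58 | — | $4,726.31
3 | $4,726.31 | $28.36 | $950.93 | — | $3,803.74
4 | $3,803.74 | $22.82 | $765.31 | — | $3,061.25
5 | $3,061.25 | $18.37 | $693.00 | — | $2,386.62
6 | $2,386.62 | $14.32 | $693.00 | — | $1,707.94
7 | $1,707.94 | $10.25 | $693.00 | — | $1,025.19
8 | $1,025.19 | $6.15 | $693.00 | — | $338.34
9 | $338.34 | $2.03 | $340.37 | — | $0.00
Total paid: $7,518.35

$7,518.35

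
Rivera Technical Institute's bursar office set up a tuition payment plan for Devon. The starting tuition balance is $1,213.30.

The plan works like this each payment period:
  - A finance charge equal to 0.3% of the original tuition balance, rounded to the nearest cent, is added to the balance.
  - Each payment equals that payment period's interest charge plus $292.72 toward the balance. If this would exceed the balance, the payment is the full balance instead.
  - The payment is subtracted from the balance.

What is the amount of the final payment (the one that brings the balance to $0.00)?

$46.06

Payment period 1: $1,213.30 +$3.64 interest = $1,216.94; pay $296.36 → $920.58
Payment period 2: $920.58 +$3.64 interest = $924.22; pay $296.36 → $627.86
Payment period 3: $627.86 +$3.64 interest = $631.50; pay $296.36 → $335.14
Payment period 4: $335.14 +$3.64 interest = $338.78; pay $296.36 → $42.42
Payment period 5: $42.42 +$3.64 interest = $46.06; pay $46.06 → $0.00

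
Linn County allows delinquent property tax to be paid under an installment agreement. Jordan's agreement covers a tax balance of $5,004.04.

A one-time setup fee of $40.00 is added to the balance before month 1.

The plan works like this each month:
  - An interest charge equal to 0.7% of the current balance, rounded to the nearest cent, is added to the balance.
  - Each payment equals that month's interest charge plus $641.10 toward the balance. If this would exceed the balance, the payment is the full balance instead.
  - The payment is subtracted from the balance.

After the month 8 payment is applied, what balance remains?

$0.00

Month 1: $5,044.04 +$35.31 interest = $5,079.35; pay $676.41 → $4,402.94
Month 2: $4,402.94 +$30.82 interest = $4,433.76; pay $671.92 → $3,761.84
Month 3: $3,761.84 +$26.33 interest = $3,788.17; pay $667.43 → $3,120.74
Month 4: $3,120.74 +$21.85 interest = $3,142.59; pay $662.95 → $2,479.64
Month 5: $2,479.64 +$17.36 interest = $2,497.00; pay $658.46 → $1,838.54
Month 6: $1,838.54 +$12.87 interest = $1,851.41; pay $653.97 → $1,197.44
Month 7: $1,197.44 +$8.38 interest = $1,205.82; pay $649.48 → $556.34
Month 8: $556.34 +$3.89 interest = $560.23; pay $560.23 → $0.00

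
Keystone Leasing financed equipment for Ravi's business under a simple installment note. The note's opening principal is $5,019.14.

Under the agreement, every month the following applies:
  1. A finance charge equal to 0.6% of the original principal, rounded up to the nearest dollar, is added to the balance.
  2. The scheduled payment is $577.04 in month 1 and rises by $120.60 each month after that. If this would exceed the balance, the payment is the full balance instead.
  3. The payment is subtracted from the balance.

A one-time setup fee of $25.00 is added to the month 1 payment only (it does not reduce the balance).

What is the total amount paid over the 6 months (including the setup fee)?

Month 1: opening $5,019.14; interest $31.00 → $5,050.14; payment $577.04 (+ $25.00 fee); balance $4,473.10
Month 2: opening $4,473.10; interest $31.00 → $4,504.10; payment $697.64; balance $3,806.46
Month 3: opening $3,806.46; interest $31.00 → $3,837.46; payment $818.24; balance $3,019.22
Month 4: opening $3,019.22; interest $31.00 → $3,050.22; payment $938.84; balance $2,111.38
Month 5: opening $2,111.38; interest $31.00 → $2,142.38; payment $1,059.44; balance $1,082.94
Month 6: opening $1,082.94; interest $31.00 → $1,113.94; payment $1,113.94; balance $0.00
Total paid: $5,230.14

$5,230.14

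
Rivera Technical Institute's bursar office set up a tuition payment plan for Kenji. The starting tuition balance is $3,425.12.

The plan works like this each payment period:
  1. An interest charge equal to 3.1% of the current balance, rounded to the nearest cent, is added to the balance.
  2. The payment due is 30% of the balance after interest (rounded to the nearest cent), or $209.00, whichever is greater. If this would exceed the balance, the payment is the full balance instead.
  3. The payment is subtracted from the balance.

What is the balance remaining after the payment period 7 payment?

$288.33

Payment period 1: opening $3,425.12; interest $106.18 → $3,531.30; payment $1,059.39; balance $2,471.91
Payment period 2: opening $2,471.91; interest $76.63 → $2,548.54; payment $764.56; balance $1,783.98
Payment period 3: opening $1,783.98; interest $55.30 → $1,839.28; payment $551.78; balance $1,287.50
Payment period 4: opening $1,287.50; interest $39.91 → $1,327.41; payment $398.22; balance $929.19
Payment period 5: opening $929.19; interest $28.80 → $957.99; payment $287.40; balance $670.59
Payment period 6: opening $670.59; interest $20.79 → $691.38; payment $209.00; balance $482.38
Payment period 7: opening $482.38; interest $14.95 → $497.33; payment $209.00; balance $288.33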